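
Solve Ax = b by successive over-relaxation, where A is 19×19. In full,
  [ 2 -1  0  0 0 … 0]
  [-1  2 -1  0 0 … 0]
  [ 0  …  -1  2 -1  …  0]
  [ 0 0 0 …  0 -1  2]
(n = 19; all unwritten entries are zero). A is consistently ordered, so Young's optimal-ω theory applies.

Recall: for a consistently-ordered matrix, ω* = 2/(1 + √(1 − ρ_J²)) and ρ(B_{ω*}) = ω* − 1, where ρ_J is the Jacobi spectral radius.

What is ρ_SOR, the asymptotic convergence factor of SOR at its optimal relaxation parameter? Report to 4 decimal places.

n=19: λ(B_J) = 1 − λ(A)/2 = cos(kπ/20); k=1 gives ρ_J = 0.9877.
√(1 − cos²(π/20)) = sin(π/20) ≈ 0.15643.
So ω* = 2/1.15643 = 1.7295 (Young).
At ω = 1.7295 every |λ(B_ω)| = ω−1, so ρ_SOR = 0.7295.

ρ_SOR = 0.7295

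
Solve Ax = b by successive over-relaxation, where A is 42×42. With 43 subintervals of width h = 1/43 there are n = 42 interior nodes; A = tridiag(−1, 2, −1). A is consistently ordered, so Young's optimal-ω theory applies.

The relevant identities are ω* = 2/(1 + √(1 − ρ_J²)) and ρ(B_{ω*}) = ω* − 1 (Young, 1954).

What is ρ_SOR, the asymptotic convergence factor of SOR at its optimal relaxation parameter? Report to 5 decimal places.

ρ_SOR = 0.86394

½·tridiag(1,0,1) at n=42: λ_k = cos(kπ/43); max |λ| at k=1 ⇒ ρ_J = cos(π/43) ≈ 0.99733.
√(1−ρ_J²) simplifies to sin(π/43) = 0.072995.
ω* = 2 / (1 + 0.072995) = 2 / 1.072995 ≈ 1.86394.
[ρ_SOR] ω* − 1 = 0.86394.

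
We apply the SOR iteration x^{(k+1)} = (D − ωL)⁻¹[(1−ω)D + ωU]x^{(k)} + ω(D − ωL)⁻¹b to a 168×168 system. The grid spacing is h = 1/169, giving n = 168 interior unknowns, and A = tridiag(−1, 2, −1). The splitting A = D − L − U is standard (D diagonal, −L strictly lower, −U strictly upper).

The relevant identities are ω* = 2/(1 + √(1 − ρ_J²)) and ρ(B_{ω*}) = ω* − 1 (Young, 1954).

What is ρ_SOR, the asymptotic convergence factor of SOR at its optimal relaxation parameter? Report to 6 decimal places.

ρ_SOR = 0.963502

With n=168, ρ(Jacobi) = cos(π/169) = 0.999827.
1 − cos²(π/169) = sin²(π/169) ⇒ √(1−ρ_J²) = sin(π/169) = 0.0185882.
Then 2/(1+√(1−ρ_J²)) = 2/(1+0.0185882); ω* = 2/1.0185882 = 1.963502.
and ρ(B_{ω*}) = 1.963502 − 1 = 0.963502.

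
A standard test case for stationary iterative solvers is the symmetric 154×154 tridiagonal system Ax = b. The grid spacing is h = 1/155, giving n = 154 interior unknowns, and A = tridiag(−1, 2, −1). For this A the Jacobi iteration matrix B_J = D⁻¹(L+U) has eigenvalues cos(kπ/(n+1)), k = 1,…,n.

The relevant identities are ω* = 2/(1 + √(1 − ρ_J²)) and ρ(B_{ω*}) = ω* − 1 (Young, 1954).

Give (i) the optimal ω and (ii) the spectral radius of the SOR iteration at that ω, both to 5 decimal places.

ω* = 1.96027, ρ_SOR = 0.96027

With n=154, ρ(Jacobi) = cos(π/155) = 0.99979.
√(1 − cos²(π/155)) = sin(π/155) ≈ 0.020267.
So ω* = 2/1.020267 = 1.96027 (Young).
At ω = 1.96027 every |λ(B_ω)| = ω−1, so ρ_SOR = 0.96027.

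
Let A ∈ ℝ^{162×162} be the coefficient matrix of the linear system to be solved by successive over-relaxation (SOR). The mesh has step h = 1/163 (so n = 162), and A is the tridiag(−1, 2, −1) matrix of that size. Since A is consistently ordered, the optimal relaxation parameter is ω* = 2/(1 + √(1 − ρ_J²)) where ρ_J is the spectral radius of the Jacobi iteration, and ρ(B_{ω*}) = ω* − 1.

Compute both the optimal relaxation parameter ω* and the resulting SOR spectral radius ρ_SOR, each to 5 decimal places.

½·tridiag(1,0,1) at n=162: λ_k = cos(kπ/163); max |λ| at k=1 ⇒ ρ_J = cos(π/163) ≈ 0.99981.
1 − cos²(π/163) = sin²(π/163) ⇒ √(1−ρ_J²) = sin(π/163) = 0.019272.
ω* = 2/(1+0.019272) = 1.96218
ρ_SOR = ω* − 1 = 1.96218 − 1 = 0.96218.

ω* = 1.96218, ρ_SOR = 0.96218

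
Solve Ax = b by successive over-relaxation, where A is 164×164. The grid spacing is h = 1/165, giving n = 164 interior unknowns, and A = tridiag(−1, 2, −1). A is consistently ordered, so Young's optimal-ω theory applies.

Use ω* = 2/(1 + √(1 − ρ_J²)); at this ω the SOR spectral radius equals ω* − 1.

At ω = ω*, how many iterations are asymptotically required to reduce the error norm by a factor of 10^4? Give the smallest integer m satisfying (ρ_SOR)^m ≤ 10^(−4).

m = 242

n=164: λ(B_J) = 1 − λ(A)/2 = cos(kπ/165); k=1 gives ρ_J = 0.9998187.
√(1−ρ_J²) = |sin(π/165)| = 0.0190388
[ω*] 2 ÷ (1 + 0.0190388) = 2 ÷ 1.0190388 = 1.9626338.
ρ_SOR = ω* − 1 = 1.9626338 − 1 = 0.9626338.
m ≥ 4·ln10 / (−ln 0.9626338) = 241.854; smallest integer m = 242.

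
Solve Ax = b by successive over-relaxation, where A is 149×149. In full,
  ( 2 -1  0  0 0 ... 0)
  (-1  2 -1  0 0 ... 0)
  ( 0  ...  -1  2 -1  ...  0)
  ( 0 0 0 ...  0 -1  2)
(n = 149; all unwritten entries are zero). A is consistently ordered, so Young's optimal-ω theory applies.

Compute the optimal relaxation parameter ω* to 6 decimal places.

B_J for the 149×149 system has eigenvalues cos(kπ/150); ρ_J = cos(π/150) = 0.999781.
1 − cos²(π/150) = sin²(π/150) ⇒ √(1−ρ_J²) = sin(π/150) = 0.0209424.
ω* = 2 / (1 + 0.0209424) = 2 / 1.0209424 ≈ 1.958974.
ρ(B_{ω*}) = ω*−1 = 0.958974

ω* = 1.958974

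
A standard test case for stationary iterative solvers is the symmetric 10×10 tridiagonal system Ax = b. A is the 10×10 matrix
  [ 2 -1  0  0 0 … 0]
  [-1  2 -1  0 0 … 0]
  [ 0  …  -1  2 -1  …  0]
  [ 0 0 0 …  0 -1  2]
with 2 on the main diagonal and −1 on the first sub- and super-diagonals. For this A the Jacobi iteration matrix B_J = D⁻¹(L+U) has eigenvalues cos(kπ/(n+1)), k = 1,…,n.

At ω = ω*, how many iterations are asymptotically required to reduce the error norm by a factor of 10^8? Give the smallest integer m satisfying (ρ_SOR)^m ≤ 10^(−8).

spectrum of D⁻¹(L+U) = {cos(kπ/11) : 1≤k≤10}; ρ_J = cos(π/11) = 0.9594930.
root = sin(π/11) = 0.2817326  (since 1−cos² = sin²).
Young: ω* = 2/(1+√(1−ρ_J²)) = 2/(1+0.2817326) = 2/1.2817326 = 1.5603879.
At ω = 1.5603879 every |λ(B_ω)| = ω−1, so ρ_SOR = 0.5603879.
8·ln10 = 18.4207; −ln(0.5603879) = 0.579126; m = ⌈18.4207/0.579126⌉ = ⌈31.808⌉ = 32.

m = 32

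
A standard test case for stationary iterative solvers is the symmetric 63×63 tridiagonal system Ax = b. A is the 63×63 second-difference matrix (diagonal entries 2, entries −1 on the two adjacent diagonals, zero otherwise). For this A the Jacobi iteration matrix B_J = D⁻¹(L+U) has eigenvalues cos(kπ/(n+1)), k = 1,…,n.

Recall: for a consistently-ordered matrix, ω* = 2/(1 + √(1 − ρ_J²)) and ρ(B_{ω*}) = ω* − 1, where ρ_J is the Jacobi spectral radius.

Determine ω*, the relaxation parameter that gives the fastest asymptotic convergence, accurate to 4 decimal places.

½·tridiag(1,0,1) at n=63: λ_k = cos(kπ/64); max |λ| at k=1 ⇒ ρ_J = cos(π/64) ≈ 0.9988.
√(1−ρ_J²) = |sin(π/64)| = 0.04907
[ω*] 2 ÷ (1 + 0.04907) = 2 ÷ 1.04907 = 1.9065.
and ρ(B_{ω*}) = 1.9065 − 1 = 0.9065.

ω* = 1.9065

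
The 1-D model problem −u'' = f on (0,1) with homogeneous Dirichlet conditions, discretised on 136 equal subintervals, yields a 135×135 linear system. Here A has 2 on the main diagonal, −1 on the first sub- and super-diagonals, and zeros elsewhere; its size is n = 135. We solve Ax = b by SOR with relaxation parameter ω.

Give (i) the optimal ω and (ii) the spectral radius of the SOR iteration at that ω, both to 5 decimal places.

ω* = 1.95485, ρ_SOR = 0.95485

With n=135, ρ(Jacobi) = cos(π/136) = 0.99973.
√(1 − cos²(π/136)) = sin(π/136) ≈ 0.023098.
[ω*] 2 ÷ (1 + 0.023098) = 2 ÷ 1.023098 = 1.95485.
ρ(B_{ω*}) = ω*−1 = 0.95485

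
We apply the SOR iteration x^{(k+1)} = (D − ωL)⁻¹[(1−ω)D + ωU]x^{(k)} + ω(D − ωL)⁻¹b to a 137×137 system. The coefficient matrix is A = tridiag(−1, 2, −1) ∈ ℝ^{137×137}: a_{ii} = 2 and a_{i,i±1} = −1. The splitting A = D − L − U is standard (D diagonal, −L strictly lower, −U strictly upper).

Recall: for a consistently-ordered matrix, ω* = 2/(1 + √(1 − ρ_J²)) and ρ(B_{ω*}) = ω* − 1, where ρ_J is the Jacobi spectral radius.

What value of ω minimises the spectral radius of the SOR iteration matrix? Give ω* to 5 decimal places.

ω* = 1.95549

ρ_J = max_k |cos(kπ/138)| = cos(π/138) = 0.99974
1 − cos²(π/138) = sin²(π/138) ⇒ √(1−ρ_J²) = sin(π/138) = 0.022763.
Then 2/(1+√(1−ρ_J²)) = 2/(1+0.022763); ω* = 2/1.022763 = 1.95549.
ρ_SOR = ω* − 1 ≈ 0.95549.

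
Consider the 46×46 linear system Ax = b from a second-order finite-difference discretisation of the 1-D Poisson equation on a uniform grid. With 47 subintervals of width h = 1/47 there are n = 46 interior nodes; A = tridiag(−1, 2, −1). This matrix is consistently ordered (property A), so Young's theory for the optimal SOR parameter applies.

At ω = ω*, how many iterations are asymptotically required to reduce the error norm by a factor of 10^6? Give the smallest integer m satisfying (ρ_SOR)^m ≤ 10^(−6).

m = 104

spectrum of D⁻¹(L+U) = {cos(kπ/47) : 1≤k≤46}; ρ_J = cos(π/47) = 0.9977669.
root = sin(π/47) = 0.0667926  (since 1−cos² = sin²).
[ω*] 2 ÷ (1 + 0.0667926) = 2 ÷ 1.0667926 = 1.8747787.
Hence ρ(B_{ω*}) = 1.8747787 − 1 = 0.8747787.
For 6 digits: m = 6·ln10 / (−ln 0.8747787) = 13.8155/0.133784 = 103.267; round up → m = 104.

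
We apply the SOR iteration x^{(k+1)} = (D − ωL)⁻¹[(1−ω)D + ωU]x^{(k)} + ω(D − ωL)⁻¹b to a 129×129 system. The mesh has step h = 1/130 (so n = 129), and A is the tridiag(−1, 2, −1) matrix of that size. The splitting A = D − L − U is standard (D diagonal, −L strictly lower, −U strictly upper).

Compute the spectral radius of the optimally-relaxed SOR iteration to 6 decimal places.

ρ_SOR = 0.952813

B_J for the 129×129 system has eigenvalues cos(kπ/130); ρ_J = cos(π/130) = 0.999708.
root = sin(π/130) = 0.0241637  (since 1−cos² = sin²).
Young: ω* = 2/(1+√(1−ρ_J²)) = 2/(1+0.0241637) = 2/1.0241637 = 1.952813.
ρ_SOR = ω* − 1 ≈ 0.952813.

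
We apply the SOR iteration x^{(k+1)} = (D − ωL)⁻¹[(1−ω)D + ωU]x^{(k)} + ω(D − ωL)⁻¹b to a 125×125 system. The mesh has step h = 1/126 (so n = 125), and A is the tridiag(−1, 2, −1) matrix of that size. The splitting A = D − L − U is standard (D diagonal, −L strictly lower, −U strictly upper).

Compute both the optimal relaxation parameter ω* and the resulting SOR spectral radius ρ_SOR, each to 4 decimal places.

½·tridiag(1,0,1) at n=125: λ_k = cos(kπ/126); max |λ| at k=1 ⇒ ρ_J = cos(π/126) ≈ 0.9997.
1 − cos²(π/126) = sin²(π/126) ⇒ √(1−ρ_J²) = sin(π/126) = 0.02493.
ω* = 2/(1+0.02493) = 1.9514
and ρ(B_{ω*}) = 1.9514 − 1 = 0.9514.

ω* = 1.9514, ρ_SOR = 0.9514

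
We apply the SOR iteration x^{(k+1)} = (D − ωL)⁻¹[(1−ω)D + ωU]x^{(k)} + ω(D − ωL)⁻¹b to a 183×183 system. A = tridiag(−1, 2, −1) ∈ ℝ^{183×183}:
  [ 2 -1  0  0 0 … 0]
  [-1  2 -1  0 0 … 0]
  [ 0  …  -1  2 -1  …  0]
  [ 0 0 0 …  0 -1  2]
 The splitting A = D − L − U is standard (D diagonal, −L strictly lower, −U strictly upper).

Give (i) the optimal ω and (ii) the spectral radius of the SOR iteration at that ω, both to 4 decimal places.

B_J for the 183×183 system has eigenvalues cos(kπ/184); ρ_J = cos(π/184) = 0.9999.
root = sin(π/184) = 0.01707  (since 1−cos² = sin²).
ω* = 2 / (1 + 0.01707) = 2 / 1.01707 ≈ 1.9664.
At ω = 1.9664 every |λ(B_ω)| = ω−1, so ρ_SOR = 0.9664.

ω* = 1.9664, ρ_SOR = 0.9664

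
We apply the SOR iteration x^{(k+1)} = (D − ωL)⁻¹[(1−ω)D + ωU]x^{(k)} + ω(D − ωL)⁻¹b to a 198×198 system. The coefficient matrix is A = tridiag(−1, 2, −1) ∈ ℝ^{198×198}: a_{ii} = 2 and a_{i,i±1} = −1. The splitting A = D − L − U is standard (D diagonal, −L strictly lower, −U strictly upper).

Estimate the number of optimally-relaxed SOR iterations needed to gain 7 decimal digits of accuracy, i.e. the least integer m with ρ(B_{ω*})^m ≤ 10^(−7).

m = 511

B_J for the 198×198 system has eigenvalues cos(kπ/199); ρ_J = cos(π/199) = 0.9998754.
root = sin(π/199) = 0.0157862  (since 1−cos² = sin²).
ω* = 2 / (1 + 0.0157862) = 2 / 1.0157862 ≈ 1.9689183.
ρ(B_{ω*}) = ω*−1 = 0.9689183
(0.9689183)^m ≤ 10^{−7}  ⇒  m·ln(0.9689183) ≤ −7·ln10  ⇒  m ≥ 510.470  ⇒  m = 511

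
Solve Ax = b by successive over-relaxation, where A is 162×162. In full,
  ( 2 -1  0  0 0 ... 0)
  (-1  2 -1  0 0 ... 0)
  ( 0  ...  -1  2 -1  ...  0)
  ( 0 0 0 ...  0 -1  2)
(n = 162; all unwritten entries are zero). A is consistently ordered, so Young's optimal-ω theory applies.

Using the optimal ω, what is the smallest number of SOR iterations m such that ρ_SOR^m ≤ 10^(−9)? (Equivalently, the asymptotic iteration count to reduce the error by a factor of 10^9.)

m = 538

½·tridiag(1,0,1) at n=162: λ_k = cos(kπ/163); max |λ| at k=1 ⇒ ρ_J = cos(π/163) ≈ 0.9998143.
√(1−ρ_J²) simplifies to sin(π/163) = 0.0192724.
ω* = 2 / (1 + 0.0192724) = 2 / 1.0192724 ≈ 1.9621840.
Hence ρ(B_{ω*}) = 1.9621840 − 1 = 0.9621840.
Need (0.9621840)^m ≤ 10^(−9): m ≥ 9·ln10/|ln 0.9621840| = 20.7233/0.0385496 = 537.575 ⇒ m = 538.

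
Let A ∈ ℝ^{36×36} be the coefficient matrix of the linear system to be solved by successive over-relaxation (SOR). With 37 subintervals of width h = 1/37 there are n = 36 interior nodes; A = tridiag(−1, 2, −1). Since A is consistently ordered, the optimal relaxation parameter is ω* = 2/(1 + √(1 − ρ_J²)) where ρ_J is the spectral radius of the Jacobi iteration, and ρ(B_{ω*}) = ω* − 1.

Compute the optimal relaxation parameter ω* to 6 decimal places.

½·tridiag(1,0,1) at n=36: λ_k = cos(kπ/37); max |λ| at k=1 ⇒ ρ_J = cos(π/37) ≈ 0.996397.
√(1 − cos²(π/37)) = sin(π/37) ≈ 0.0848059.
So ω* = 2/1.0848059 = 1.843648 (Young).
ρ(B_{ω*}) = ω*−1 = 0.843648

ω* = 1.843648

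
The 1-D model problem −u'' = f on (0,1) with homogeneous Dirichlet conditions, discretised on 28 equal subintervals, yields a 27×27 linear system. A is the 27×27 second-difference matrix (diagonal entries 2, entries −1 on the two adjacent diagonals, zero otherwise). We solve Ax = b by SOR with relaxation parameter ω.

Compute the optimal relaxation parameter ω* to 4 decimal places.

ω* = 1.7986

B_J for the 27×27 system has eigenvalues cos(kπ/28); ρ_J = cos(π/28) = 0.9937.
√(1−ρ_J²) = |sin(π/28)| = 0.11196
Then 2/(1+√(1−ρ_J²)) = 2/(1+0.11196); ω* = 2/1.11196 = 1.7986.
Hence ρ(B_{ω*}) = 1.7986 − 1 = 0.7986.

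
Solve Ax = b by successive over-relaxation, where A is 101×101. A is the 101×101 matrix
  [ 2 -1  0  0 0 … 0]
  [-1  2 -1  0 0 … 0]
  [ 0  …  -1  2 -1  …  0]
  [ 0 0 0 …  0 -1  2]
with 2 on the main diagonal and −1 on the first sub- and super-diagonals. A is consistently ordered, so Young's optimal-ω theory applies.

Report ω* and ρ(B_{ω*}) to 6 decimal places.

n=101: λ(B_J) = 1 − λ(A)/2 = cos(kπ/102); k=1 gives ρ_J = 0.999526.
1 − cos²(π/102) = sin²(π/102) ⇒ √(1−ρ_J²) = sin(π/102) = 0.0307951.
ω* = 2/(1+0.0307951) = 1.940250
Hence ρ(B_{ω*}) = 1.940250 − 1 = 0.940250.

ω* = 1.940250, ρ_SOR = 0.940250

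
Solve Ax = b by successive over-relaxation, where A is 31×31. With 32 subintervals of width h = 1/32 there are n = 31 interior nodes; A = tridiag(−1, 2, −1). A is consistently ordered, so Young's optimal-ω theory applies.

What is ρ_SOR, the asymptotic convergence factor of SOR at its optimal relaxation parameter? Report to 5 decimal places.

spectrum of D⁻¹(L+U) = {cos(kπ/32) : 1≤k≤31}; ρ_J = cos(π/32) = 0.99518.
√(1−ρ_J²) = |sin(π/32)| = 0.098017
[ω*] 2 ÷ (1 + 0.098017) = 2 ÷ 1.098017 = 1.82147.
At ω = 1.82147 every |λ(B_ω)| = ω−1, so ρ_SOR = 0.82147.

ρ_SOR = 0.82147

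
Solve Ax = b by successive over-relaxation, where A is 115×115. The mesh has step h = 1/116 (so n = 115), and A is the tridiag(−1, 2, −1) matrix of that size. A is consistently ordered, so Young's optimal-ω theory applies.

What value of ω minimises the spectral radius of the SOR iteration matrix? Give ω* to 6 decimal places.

ω* = 1.947269

ρ_J = max_k |cos(kπ/116)| = cos(π/116) = 0.999633
1 − cos²(π/116) = sin²(π/116) ⇒ √(1−ρ_J²) = sin(π/116) = 0.0270794.
[ω*] 2 ÷ (1 + 0.0270794) = 2 ÷ 1.0270794 = 1.947269.
Hence ρ(B_{ω*}) = 1.947269 − 1 = 0.947269.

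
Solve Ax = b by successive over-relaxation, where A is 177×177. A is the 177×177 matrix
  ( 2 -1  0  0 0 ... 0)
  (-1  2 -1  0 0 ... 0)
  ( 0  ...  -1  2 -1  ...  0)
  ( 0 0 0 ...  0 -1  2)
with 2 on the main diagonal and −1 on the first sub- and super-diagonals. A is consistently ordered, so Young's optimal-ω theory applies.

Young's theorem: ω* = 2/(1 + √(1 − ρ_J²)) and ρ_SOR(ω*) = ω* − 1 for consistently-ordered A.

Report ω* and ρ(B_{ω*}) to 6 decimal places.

ω* = 1.965315, ρ_SOR = 0.965315

n=177: λ(B_J) = 1 − λ(A)/2 = cos(kπ/178); k=1 gives ρ_J = 0.999844.
1 − cos²(π/178) = sin²(π/178) ⇒ √(1−ρ_J²) = sin(π/178) = 0.0176485.
ω* = 2 / (1 + 0.0176485) = 2 / 1.0176485 ≈ 1.965315.
At ω = 1.965315 every |λ(B_ω)| = ω−1, so ρ_SOR = 0.965315.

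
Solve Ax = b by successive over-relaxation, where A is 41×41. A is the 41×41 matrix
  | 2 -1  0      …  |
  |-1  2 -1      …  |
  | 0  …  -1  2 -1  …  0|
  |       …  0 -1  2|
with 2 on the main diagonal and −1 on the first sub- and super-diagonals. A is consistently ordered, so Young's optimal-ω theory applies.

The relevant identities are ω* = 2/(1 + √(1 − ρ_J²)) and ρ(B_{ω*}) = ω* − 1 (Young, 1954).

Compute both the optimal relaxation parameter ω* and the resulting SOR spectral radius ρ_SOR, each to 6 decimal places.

½·tridiag(1,0,1) at n=41: λ_k = cos(kπ/42); max |λ| at k=1 ⇒ ρ_J = cos(π/42) ≈ 0.997204.
root = sin(π/42) = 0.0747301  (since 1−cos² = sin²).
ω* = 2/(1 + 0.0747301) = 2/1.0747301 = 1.860932.
ρ_SOR = ω* − 1 ≈ 0.860932.

ω* = 1.860932, ρ_SOR = 0.860932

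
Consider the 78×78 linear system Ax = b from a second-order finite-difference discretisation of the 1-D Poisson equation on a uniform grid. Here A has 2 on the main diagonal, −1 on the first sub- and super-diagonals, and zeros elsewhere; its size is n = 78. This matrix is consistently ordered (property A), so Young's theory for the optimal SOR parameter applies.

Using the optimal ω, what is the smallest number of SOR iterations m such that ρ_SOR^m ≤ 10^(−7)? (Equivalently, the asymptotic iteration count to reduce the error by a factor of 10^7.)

m = 203

½·tridiag(1,0,1) at n=78: λ_k = cos(kπ/79); max |λ| at k=1 ⇒ ρ_J = cos(π/79) ≈ 0.9992094.
√(1 − cos²(π/79)) = sin(π/79) ≈ 0.0397565.
ω* = 2/(1+0.0397565) = 1.9235273
and ρ(B_{ω*}) = 1.9235273 − 1 = 0.9235273.
m ≥ 7·ln10 / (−ln 0.9235273) = 202.603; smallest integer m = 203.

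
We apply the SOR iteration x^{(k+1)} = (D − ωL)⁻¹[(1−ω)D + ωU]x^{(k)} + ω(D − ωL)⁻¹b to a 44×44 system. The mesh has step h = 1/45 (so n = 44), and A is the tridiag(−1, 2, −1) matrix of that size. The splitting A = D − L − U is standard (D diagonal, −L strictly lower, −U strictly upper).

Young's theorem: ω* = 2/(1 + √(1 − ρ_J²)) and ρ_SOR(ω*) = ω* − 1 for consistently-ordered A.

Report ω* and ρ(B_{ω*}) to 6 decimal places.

½·tridiag(1,0,1) at n=44: λ_k = cos(kπ/45); max |λ| at k=1 ⇒ ρ_J = cos(π/45) ≈ 0.997564.
1 − cos²(π/45) = sin²(π/45) ⇒ √(1−ρ_J²) = sin(π/45) = 0.0697565.
ω* = 2/(1+0.0697565) = 1.869584
ρ_SOR = ω* − 1 = 1.869584 − 1 = 0.869584.

ω* = 1.869584, ρ_SOR = 0.869584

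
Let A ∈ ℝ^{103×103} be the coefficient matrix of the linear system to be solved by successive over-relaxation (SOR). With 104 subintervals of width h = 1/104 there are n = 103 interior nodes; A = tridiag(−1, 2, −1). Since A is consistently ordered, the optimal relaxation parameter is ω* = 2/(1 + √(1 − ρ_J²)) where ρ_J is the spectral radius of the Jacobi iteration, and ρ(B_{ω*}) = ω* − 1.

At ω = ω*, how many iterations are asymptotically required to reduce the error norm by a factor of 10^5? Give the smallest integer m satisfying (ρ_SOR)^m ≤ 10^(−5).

m = 191

½·tridiag(1,0,1) at n=103: λ_k = cos(kπ/104); max |λ| at k=1 ⇒ ρ_J = cos(π/104) ≈ 0.9995438.
root = sin(π/104) = 0.0302030  (since 1−cos² = sin²).
ω* = 2/(1 + 0.0302030) = 2/1.0302030 = 1.9413650.
Hence ρ(B_{ω*}) = 1.9413650 − 1 = 0.9413650.
(0.9413650)^m ≤ 10^{−5}  ⇒  m·ln(0.9413650) ≤ −5·ln10  ⇒  m ≥ 190.534  ⇒  m = 191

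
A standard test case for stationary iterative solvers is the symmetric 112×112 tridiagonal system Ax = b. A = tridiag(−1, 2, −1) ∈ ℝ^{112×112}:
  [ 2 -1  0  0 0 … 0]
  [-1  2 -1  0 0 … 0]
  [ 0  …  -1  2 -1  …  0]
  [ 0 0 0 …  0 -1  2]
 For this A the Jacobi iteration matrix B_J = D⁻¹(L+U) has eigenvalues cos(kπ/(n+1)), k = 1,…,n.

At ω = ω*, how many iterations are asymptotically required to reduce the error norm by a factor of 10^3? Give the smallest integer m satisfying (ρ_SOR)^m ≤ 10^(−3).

B_J for the 112×112 system has eigenvalues cos(kπ/113); ρ_J = cos(π/113) = 0.9996136.
√(1−ρ_J²) = |sin(π/113)| = 0.0277981
ω* = 2 / (1 + 0.0277981) = 2 / 1.0277981 ≈ 1.9459075.
[ρ_SOR] ω* − 1 = 0.9459075.
ρ_SOR^m ≤ 10^(−3) ⇔ m ≥ 3·ln10/(−ln 0.9459075) = 6.90776/0.0556105 = 124.217; m = ⌈124.217⌉ = 125.

m = 125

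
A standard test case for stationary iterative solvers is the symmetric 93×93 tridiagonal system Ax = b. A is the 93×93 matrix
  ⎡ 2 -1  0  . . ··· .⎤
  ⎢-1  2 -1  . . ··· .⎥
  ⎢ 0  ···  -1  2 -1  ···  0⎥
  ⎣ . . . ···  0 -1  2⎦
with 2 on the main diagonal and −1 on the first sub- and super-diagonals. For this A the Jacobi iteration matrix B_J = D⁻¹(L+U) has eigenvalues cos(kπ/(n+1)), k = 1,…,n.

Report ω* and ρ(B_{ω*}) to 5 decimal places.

B_J for the 93×93 system has eigenvalues cos(kπ/94); ρ_J = cos(π/94) = 0.99944.
√(1−ρ_J²) simplifies to sin(π/94) = 0.033415.
Then 2/(1+√(1−ρ_J²)) = 2/(1+0.033415); ω* = 2/1.033415 = 1.93533.
ρ_SOR = ω* − 1 = 1.93533 − 1 = 0.93533.

ω* = 1.93533, ρ_SOR = 0.93533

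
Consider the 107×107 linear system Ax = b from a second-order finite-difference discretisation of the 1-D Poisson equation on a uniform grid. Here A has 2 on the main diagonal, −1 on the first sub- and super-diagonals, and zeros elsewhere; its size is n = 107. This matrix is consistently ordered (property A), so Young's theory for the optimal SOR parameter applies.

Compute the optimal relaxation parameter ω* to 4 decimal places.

[ρ_J] n=107: ρ(B_J) = cos(π/(n+1)) = cos(π/108) = 0.9996.
√(1 − cos²(π/108)) = sin(π/108) ≈ 0.02908.
So ω* = 2/1.02908 = 1.9435 (Young).
and ρ(B_{ω*}) = 1.9435 − 1 = 0.9435.

ω* = 1.9435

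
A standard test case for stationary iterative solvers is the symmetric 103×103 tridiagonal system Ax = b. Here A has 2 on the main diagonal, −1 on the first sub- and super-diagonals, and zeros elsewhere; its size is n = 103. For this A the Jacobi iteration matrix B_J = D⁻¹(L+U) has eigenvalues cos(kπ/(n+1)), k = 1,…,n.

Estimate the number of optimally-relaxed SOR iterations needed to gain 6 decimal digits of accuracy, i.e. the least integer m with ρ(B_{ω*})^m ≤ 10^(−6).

n=103: λ(B_J) = 1 − λ(A)/2 = cos(kπ/104); k=1 gives ρ_J = 0.9995438.
1 − cos²(π/104) = sin²(π/104) ⇒ √(1−ρ_J²) = sin(π/104) = 0.0302030.
ω* = 2 / (1 + 0.0302030) = 2 / 1.0302030 ≈ 1.9413650.
ρ_SOR = ω* − 1 ≈ 0.9413650.
6·ln10 = 13.8155; −ln(0.9413650) = 0.0604243; m = ⌈13.8155/0.0604243⌉ = ⌈228.641⌉ = 229.

m = 229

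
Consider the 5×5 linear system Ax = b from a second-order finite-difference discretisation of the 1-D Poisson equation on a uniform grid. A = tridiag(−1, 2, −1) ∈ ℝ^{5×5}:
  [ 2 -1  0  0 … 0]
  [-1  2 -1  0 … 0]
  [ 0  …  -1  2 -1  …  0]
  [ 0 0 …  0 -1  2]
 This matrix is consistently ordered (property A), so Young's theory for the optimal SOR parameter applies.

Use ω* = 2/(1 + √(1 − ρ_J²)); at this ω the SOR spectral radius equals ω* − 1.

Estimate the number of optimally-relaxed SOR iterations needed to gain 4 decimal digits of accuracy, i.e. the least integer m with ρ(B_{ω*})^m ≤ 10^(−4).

With n=5, ρ(Jacobi) = cos(π/6) = 0.8660254.
√(1 − cos²(π/6)) = sin(π/6) ≈ 0.5000000.
ω* = 2 / (1 + 0.5000000) = 2 / 1.5000000 ≈ 1.3333333.
ρ(B_{ω*}) = ω*−1 = 0.3333333
ρ_SOR^m ≤ 10^(−4) ⇔ m ≥ 4·ln10/(−ln 0.3333333) = 9.21034/1.09861 = 8.384; m = ⌈8.384⌉ = 9.

m = 9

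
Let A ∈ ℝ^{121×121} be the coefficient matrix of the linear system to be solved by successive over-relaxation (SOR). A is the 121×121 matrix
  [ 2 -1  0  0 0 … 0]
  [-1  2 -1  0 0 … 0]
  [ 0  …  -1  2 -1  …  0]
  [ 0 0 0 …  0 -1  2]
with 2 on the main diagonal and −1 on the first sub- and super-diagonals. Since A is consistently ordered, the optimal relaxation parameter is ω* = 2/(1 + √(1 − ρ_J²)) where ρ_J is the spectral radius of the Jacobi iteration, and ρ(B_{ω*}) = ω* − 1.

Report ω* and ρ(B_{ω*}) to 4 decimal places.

spectrum of D⁻¹(L+U) = {cos(kπ/122) : 1≤k≤121}; ρ_J = cos(π/122) = 0.9997.
√(1−ρ_J²) simplifies to sin(π/122) = 0.02575.
Young: ω* = 2/(1+√(1−ρ_J²)) = 2/(1+0.02575) = 2/1.02575 = 1.9498.
and ρ(B_{ω*}) = 1.9498 − 1 = 0.9498.

ω* = 1.9498, ρ_SOR = 0.9498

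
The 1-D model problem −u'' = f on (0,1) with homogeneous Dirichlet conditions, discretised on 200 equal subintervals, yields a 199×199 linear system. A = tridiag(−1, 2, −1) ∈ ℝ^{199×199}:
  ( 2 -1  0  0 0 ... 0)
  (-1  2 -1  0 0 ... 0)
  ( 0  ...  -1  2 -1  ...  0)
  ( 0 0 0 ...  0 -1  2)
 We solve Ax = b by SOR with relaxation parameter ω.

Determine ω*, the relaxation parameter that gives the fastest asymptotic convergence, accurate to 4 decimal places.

ω* = 1.9691

[ρ_J] n=199: ρ(B_J) = cos(π/(n+1)) = cos(π/200) = 0.9999.
√(1−ρ_J²) = |sin(π/200)| = 0.01571
So ω* = 2/1.01571 = 1.9691 (Young).
Hence ρ(B_{ω*}) = 1.9691 − 1 = 0.9691.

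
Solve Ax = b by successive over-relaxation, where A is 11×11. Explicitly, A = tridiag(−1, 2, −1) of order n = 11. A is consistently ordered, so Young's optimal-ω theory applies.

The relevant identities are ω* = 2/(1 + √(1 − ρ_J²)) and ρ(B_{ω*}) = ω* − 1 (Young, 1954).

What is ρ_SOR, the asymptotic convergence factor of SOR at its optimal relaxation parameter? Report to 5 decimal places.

ρ_SOR = 0.58879

n=11: λ(B_J) = 1 − λ(A)/2 = cos(kπ/12); k=1 gives ρ_J = 0.96593.
1 − cos²(π/12) = sin²(π/12) ⇒ √(1−ρ_J²) = sin(π/12) = 0.258819.
[ω*] 2 ÷ (1 + 0.258819) = 2 ÷ 1.258819 = 1.58879.
ρ(B_{ω*}) = ω*−1 = 0.58879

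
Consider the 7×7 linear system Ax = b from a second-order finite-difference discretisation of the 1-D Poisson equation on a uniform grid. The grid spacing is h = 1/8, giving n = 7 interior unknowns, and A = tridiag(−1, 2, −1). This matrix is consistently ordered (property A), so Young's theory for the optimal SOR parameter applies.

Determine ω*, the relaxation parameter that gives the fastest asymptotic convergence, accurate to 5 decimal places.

ω* = 1.44646

B_J for the 7×7 system has eigenvalues cos(kπ/8); ρ_J = cos(π/8) = 0.92388.
√(1 − cos²(π/8)) = sin(π/8) ≈ 0.382683.
ω* = 2 / (1 + 0.382683) = 2 / 1.382683 ≈ 1.44646.
and ρ(B_{ω*}) = 1.44646 − 1 = 0.44646.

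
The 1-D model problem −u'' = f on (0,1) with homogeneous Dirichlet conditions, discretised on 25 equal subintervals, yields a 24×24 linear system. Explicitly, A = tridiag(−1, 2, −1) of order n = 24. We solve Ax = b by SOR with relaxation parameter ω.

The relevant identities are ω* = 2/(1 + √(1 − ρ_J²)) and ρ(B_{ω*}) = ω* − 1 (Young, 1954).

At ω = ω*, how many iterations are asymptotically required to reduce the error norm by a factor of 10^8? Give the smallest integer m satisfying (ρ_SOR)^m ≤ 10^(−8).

m = 74

[ρ_J] n=24: ρ(B_J) = cos(π/(n+1)) = cos(π/25) = 0.9921147.
√(1 − cos²(π/25)) = sin(π/25) ≈ 0.1253332.
ω* = 2 / (1 + 0.1253332) = 2 / 1.1253332 ≈ 1.7772514.
ρ_SOR = ω* − 1 ≈ 0.7772514.
Need (0.7772514)^m ≤ 10^(−8): m ≥ 8·ln10/|ln 0.7772514| = 18.4207/0.251991 = 73.101 ⇒ m = 74.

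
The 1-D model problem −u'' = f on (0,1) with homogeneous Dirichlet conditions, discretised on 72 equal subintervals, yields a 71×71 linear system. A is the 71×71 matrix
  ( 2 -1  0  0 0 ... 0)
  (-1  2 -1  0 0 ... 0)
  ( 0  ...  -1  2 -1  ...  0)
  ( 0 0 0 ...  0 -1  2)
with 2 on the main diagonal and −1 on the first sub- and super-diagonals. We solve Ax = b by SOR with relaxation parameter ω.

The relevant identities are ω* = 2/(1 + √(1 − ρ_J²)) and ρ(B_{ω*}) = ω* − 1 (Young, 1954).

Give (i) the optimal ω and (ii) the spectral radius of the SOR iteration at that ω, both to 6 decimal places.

ω* = 1.916407, ρ_SOR = 0.916407

[ρ_J] n=71: ρ(B_J) = cos(π/(n+1)) = cos(π/72) = 0.999048.
root = sin(π/72) = 0.0436194  (since 1−cos² = sin²).
Then 2/(1+√(1−ρ_J²)) = 2/(1+0.0436194); ω* = 2/1.0436194 = 1.916407.
ρ(B_{ω*}) = ω*−1 = 0.916407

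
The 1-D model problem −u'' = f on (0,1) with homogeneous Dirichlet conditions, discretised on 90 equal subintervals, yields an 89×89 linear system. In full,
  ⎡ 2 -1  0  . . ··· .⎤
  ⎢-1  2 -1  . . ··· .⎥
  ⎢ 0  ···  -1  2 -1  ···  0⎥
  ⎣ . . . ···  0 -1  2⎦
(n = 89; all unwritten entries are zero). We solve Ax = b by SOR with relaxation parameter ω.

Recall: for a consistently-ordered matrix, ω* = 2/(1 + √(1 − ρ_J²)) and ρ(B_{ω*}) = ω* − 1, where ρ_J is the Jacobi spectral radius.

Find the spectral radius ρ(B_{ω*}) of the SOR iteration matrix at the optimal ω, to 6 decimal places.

ρ_SOR = 0.932555

With n=89, ρ(Jacobi) = cos(π/90) = 0.999391.
√(1−ρ_J²) = |sin(π/90)| = 0.0348995
ω* = 2 / (1 + 0.0348995) = 2 / 1.0348995 ≈ 1.932555.
Hence ρ(B_{ω*}) = 1.932555 − 1 = 0.932555.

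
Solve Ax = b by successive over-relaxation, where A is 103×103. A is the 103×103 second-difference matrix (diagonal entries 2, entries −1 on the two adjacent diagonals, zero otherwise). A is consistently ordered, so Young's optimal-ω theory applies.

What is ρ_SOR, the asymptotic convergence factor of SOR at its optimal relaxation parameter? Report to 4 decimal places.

ρ_SOR = 0.9414

½·tridiag(1,0,1) at n=103: λ_k = cos(kπ/104); max |λ| at k=1 ⇒ ρ_J = cos(π/104) ≈ 0.9995.
root = sin(π/104) = 0.03020  (since 1−cos² = sin²).
ω* = 2/(1+0.03020) = 1.9414
ρ_SOR = ω* − 1 ≈ 0.9414.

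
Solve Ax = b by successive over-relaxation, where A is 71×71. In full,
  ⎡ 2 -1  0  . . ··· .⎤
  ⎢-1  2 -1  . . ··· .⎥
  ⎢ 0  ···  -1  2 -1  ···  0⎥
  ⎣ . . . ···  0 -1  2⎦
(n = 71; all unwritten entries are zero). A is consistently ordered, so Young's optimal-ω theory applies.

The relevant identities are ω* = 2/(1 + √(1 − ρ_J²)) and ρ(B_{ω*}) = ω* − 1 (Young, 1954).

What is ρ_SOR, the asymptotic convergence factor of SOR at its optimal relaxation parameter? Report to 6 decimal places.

ρ_SOR = 0.916407

n=71: λ(B_J) = 1 − λ(A)/2 = cos(kπ/72); k=1 gives ρ_J = 0.999048.
√(1 − cos²(π/72)) = sin(π/72) ≈ 0.0436194.
ω* = 2/(1 + 0.0436194) = 2/1.0436194 = 1.916407.
ρ(B_{ω*}) = ω*−1 = 0.916407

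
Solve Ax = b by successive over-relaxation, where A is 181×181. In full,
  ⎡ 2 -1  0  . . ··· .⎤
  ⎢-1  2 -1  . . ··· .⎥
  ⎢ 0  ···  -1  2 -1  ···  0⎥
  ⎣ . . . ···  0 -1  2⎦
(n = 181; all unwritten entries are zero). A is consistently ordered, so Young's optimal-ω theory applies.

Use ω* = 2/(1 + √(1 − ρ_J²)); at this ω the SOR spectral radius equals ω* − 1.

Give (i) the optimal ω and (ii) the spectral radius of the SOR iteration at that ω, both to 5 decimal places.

ω* = 1.96606, ρ_SOR = 0.96606

½·tridiag(1,0,1) at n=181: λ_k = cos(kπ/182); max |λ| at k=1 ⇒ ρ_J = cos(π/182) ≈ 0.99985.
√(1−ρ_J²) simplifies to sin(π/182) = 0.017261.
Young: ω* = 2/(1+√(1−ρ_J²)) = 2/(1+0.017261) = 2/1.017261 = 1.96606.
and ρ(B_{ω*}) = 1.96606 − 1 = 0.96606.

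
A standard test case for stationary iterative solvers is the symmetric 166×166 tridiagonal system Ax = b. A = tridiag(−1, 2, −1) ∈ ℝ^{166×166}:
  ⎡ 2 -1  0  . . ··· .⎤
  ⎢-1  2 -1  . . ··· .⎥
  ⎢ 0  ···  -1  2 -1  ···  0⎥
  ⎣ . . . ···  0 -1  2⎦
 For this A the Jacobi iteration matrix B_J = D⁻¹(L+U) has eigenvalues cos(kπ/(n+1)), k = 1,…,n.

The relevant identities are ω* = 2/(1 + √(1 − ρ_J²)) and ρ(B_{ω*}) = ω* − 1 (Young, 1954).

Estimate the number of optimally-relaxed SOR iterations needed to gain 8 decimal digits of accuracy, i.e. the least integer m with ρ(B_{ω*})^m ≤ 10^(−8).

ρ_J = max_k |cos(kπ/167)| = cos(π/167) = 0.9998231
1 − cos²(π/167) = sin²(π/167) ⇒ √(1−ρ_J²) = sin(π/167) = 0.0188108.
ω* = 2 / (1 + 0.0188108) = 2 / 1.0188108 ≈ 1.9630730.
ρ_SOR = ω* − 1 = 1.9630730 − 1 = 0.9630730.
ρ_SOR^m ≤ 10^(−8) ⇔ m ≥ 8·ln10/(−ln 0.9630730) = 18.4207/0.0376261 = 489.572; m = ⌈489.572⌉ = 490.

m = 490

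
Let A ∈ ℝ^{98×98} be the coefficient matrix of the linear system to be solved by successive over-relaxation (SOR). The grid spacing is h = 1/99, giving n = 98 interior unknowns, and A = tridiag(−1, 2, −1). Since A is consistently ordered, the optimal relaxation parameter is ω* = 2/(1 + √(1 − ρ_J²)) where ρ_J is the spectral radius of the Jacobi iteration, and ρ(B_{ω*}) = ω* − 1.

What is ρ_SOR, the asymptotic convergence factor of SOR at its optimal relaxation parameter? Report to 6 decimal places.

B_J for the 98×98 system has eigenvalues cos(kπ/99); ρ_J = cos(π/99) = 0.999497.
√(1−ρ_J²) simplifies to sin(π/99) = 0.0317279.
Then 2/(1+√(1−ρ_J²)) = 2/(1+0.0317279); ω* = 2/1.0317279 = 1.938496.
Hence ρ(B_{ω*}) = 1.938496 − 1 = 0.938496.

ρ_SOR = 0.938496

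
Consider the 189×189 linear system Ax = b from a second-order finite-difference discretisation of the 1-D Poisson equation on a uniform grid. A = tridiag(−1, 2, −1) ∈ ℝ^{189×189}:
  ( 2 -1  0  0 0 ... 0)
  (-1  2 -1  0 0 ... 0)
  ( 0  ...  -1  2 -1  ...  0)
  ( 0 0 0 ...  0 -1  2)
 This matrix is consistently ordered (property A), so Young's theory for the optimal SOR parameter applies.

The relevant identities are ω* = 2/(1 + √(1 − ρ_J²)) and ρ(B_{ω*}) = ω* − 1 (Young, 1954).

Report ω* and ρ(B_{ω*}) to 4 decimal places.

ω* = 1.9675, ρ_SOR = 0.9675

spectrum of D⁻¹(L+U) = {cos(kπ/190) : 1≤k≤189}; ρ_J = cos(π/190) = 0.9999.
root = sin(π/190) = 0.01653  (since 1−cos² = sin²).
ω* = 2 / (1 + 0.01653) = 2 / 1.01653 ≈ 1.9675.
Hence ρ(B_{ω*}) = 1.9675 − 1 = 0.9675.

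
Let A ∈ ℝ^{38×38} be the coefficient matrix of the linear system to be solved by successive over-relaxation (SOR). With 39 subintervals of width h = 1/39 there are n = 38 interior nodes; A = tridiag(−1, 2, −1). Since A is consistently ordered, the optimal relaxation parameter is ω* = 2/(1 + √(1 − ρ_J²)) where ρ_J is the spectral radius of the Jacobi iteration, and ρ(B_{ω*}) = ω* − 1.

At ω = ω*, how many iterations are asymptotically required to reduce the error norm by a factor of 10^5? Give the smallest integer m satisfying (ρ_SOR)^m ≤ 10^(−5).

spectrum of D⁻¹(L+U) = {cos(kπ/39) : 1≤k≤38}; ρ_J = cos(π/39) = 0.9967573.
√(1−ρ_J²) simplifies to sin(π/39) = 0.0804666.
[ω*] 2 ÷ (1 + 0.0804666) = 2 ÷ 1.0804666 = 1.8510521.
ρ_SOR = ω* − 1 = 1.8510521 − 1 = 0.8510521.
Need (0.8510521)^m ≤ 10^(−5): m ≥ 5·ln10/|ln 0.8510521| = 11.5129/0.161282 = 71.384 ⇒ m = 72.

m = 72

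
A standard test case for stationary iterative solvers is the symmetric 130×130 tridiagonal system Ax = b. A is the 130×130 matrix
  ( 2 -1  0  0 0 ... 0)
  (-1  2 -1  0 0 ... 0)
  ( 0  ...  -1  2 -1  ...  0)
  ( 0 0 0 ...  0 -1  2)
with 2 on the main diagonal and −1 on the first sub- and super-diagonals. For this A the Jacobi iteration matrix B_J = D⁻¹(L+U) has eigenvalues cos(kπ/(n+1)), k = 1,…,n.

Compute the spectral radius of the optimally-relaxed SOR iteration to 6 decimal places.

ρ_SOR = 0.953164

spectrum of D⁻¹(L+U) = {cos(kπ/131) : 1≤k≤130}; ρ_J = cos(π/131) = 0.999712.
1 − cos²(π/131) = sin²(π/131) ⇒ √(1−ρ_J²) = sin(π/131) = 0.0239793.
ω* = 2/(1 + 0.0239793) = 2/1.0239793 = 1.953164.
Hence ρ(B_{ω*}) = 1.953164 − 1 = 0.953164.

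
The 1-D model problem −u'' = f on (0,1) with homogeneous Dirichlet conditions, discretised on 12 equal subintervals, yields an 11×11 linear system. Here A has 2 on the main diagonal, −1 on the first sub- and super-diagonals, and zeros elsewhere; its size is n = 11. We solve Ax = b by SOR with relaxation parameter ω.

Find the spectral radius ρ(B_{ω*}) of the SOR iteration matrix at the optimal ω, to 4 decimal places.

ρ_SOR = 0.5888

B_J for the 11×11 system has eigenvalues cos(kπ/12); ρ_J = cos(π/12) = 0.9659.
1 − cos²(π/12) = sin²(π/12) ⇒ √(1−ρ_J²) = sin(π/12) = 0.25882.
Then 2/(1+√(1−ρ_J²)) = 2/(1+0.25882); ω* = 2/1.25882 = 1.5888.
[ρ_SOR] ω* − 1 = 0.5888.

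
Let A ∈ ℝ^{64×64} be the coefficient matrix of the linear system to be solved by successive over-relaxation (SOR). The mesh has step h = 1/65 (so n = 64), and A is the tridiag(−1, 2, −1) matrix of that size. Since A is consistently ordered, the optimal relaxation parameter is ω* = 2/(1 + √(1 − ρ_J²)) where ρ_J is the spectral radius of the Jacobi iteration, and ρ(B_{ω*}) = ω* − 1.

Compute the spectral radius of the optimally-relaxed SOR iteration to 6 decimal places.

n=64: λ(B_J) = 1 − λ(A)/2 = cos(kπ/65); k=1 gives ρ_J = 0.998832.
√(1−ρ_J²) = |sin(π/65)| = 0.0483134
[ω*] 2 ÷ (1 + 0.0483134) = 2 ÷ 1.0483134 = 1.907826.
At ω = 1.907826 every |λ(B_ω)| = ω−1, so ρ_SOR = 0.907826.

ρ_SOR = 0.907826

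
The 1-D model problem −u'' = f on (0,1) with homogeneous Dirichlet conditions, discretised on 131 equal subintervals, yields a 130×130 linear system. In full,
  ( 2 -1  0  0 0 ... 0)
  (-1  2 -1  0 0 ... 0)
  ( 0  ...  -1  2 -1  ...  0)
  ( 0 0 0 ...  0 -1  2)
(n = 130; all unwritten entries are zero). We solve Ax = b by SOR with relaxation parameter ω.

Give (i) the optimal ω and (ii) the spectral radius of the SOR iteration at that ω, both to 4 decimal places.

With n=130, ρ(Jacobi) = cos(π/131) = 0.9997.
1 − cos²(π/131) = sin²(π/131) ⇒ √(1−ρ_J²) = sin(π/131) = 0.02398.
ω* = 2/(1 + 0.02398) = 2/1.02398 = 1.9532.
Hence ρ(B_{ω*}) = 1.9532 − 1 = 0.9532.

ω* = 1.9532, ρ_SOR = 0.9532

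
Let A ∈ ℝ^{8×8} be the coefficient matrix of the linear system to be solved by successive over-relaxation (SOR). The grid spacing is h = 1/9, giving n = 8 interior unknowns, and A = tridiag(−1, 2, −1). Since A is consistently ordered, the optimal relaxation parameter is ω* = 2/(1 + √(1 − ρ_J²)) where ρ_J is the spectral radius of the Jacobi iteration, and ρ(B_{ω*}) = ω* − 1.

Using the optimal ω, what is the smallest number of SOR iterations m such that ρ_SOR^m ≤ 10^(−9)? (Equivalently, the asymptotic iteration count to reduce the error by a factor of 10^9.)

With n=8, ρ(Jacobi) = cos(π/9) = 0.9396926.
√(1−ρ_J²) = |sin(π/9)| = 0.3420201
Young: ω* = 2/(1+√(1−ρ_J²)) = 2/(1+0.3420201) = 2/1.3420201 = 1.4902906.
ρ_SOR = ω* − 1 = 1.4902906 − 1 = 0.4902906.
For 9 digits: m = 9·ln10 / (−ln 0.4902906) = 20.7233/0.712757 = 29.075; round up → m = 30.

m = 30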